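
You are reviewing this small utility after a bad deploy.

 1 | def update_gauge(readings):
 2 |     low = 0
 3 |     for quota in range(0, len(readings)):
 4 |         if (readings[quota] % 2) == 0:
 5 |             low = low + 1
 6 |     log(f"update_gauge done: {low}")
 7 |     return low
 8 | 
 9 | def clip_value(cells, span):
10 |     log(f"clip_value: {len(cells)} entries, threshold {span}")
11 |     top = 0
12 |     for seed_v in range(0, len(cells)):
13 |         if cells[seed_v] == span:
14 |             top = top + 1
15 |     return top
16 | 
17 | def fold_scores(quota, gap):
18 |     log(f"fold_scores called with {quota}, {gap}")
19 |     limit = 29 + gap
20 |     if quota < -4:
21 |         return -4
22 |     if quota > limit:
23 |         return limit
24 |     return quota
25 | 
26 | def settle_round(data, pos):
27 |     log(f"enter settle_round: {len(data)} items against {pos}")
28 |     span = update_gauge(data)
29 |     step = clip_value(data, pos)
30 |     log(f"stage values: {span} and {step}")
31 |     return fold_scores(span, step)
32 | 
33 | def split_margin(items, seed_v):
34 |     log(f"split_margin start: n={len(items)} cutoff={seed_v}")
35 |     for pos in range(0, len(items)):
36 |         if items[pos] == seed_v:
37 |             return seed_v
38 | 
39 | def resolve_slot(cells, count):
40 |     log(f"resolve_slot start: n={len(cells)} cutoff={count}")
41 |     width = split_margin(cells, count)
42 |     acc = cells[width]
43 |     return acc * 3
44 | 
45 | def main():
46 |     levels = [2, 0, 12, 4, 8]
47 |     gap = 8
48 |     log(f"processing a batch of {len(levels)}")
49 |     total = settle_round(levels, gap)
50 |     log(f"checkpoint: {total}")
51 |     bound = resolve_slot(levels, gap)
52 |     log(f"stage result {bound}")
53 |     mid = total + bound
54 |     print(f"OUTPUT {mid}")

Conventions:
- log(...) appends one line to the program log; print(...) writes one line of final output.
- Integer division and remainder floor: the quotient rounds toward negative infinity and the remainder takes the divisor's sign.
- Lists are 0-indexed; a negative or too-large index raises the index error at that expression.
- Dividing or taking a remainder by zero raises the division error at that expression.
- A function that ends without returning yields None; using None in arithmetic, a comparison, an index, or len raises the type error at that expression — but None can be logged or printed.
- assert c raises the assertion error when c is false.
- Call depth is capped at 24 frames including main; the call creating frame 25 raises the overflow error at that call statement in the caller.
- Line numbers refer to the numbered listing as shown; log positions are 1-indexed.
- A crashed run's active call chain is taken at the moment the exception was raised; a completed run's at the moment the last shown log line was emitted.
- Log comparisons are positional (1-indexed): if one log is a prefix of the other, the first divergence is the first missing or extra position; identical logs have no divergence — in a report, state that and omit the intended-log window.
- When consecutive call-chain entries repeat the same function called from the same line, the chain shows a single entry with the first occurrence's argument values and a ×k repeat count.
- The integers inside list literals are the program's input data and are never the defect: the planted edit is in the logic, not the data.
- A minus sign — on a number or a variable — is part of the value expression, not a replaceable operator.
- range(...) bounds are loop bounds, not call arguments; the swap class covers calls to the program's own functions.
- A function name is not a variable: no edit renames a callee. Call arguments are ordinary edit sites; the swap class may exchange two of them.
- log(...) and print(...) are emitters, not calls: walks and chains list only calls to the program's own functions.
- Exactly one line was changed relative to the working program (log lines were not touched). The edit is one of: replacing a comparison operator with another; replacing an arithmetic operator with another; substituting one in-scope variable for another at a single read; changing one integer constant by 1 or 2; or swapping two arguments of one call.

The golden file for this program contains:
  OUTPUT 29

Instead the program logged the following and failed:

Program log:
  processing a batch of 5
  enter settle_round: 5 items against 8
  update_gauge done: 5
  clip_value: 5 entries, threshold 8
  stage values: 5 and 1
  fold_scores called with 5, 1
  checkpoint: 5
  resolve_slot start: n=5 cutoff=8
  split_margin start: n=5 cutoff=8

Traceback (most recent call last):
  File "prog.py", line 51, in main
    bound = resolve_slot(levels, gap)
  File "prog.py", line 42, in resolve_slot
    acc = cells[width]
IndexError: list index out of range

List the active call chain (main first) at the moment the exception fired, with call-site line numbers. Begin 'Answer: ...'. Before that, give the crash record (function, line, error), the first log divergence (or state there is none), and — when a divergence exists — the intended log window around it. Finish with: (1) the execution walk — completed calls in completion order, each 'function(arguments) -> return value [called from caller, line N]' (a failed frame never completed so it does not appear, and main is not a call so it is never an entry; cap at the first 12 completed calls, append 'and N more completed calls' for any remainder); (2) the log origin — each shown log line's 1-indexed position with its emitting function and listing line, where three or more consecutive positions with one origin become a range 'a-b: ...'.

Answer: main -> resolve_slot (called at line 51).
Key observation: After 9 matching log lines the faulty run goes silent, while the working version continues with 'stage result 24'.
Crash: resolve_slot, line 42, IndexError.
First divergence: position 10; the shown log stops at 9 lines while the working version next logs 'stage result 24'.
Intended log window:
  8: resolve_slot start: n=5 cutoff=8
  9: split_margin start: n=5 cutoff=8
  10: stage result 24
Execution walk:
  update_gauge([2, 0, 12, 4, 8]) -> 5  [called from settle_round, line 28]
  clip_value([2, 0, 12, 4, 8], 8) -> 1  [called from settle_round, line 29]
  fold_scores(5, 1) -> 5  [called from settle_round, line 31]
  settle_round([2, 0, 12, 4, 8], 8) -> 5  [called from main, line 49]
  split_margin([2, 0, 12, 4, 8], 8) -> 8  [called from resolve_slot, line 41]
Origin of each log line:
  1 — main, line 48
  2 — settle_round, line 27
  3 — update_gauge, line 6
  4 — clip_value, line 10
  5 — settle_round, line 30
  6 — fold_scores, line 18
  7 — main, line 50
  8 — resolve_slot, line 40
  9 — split_margin, line 34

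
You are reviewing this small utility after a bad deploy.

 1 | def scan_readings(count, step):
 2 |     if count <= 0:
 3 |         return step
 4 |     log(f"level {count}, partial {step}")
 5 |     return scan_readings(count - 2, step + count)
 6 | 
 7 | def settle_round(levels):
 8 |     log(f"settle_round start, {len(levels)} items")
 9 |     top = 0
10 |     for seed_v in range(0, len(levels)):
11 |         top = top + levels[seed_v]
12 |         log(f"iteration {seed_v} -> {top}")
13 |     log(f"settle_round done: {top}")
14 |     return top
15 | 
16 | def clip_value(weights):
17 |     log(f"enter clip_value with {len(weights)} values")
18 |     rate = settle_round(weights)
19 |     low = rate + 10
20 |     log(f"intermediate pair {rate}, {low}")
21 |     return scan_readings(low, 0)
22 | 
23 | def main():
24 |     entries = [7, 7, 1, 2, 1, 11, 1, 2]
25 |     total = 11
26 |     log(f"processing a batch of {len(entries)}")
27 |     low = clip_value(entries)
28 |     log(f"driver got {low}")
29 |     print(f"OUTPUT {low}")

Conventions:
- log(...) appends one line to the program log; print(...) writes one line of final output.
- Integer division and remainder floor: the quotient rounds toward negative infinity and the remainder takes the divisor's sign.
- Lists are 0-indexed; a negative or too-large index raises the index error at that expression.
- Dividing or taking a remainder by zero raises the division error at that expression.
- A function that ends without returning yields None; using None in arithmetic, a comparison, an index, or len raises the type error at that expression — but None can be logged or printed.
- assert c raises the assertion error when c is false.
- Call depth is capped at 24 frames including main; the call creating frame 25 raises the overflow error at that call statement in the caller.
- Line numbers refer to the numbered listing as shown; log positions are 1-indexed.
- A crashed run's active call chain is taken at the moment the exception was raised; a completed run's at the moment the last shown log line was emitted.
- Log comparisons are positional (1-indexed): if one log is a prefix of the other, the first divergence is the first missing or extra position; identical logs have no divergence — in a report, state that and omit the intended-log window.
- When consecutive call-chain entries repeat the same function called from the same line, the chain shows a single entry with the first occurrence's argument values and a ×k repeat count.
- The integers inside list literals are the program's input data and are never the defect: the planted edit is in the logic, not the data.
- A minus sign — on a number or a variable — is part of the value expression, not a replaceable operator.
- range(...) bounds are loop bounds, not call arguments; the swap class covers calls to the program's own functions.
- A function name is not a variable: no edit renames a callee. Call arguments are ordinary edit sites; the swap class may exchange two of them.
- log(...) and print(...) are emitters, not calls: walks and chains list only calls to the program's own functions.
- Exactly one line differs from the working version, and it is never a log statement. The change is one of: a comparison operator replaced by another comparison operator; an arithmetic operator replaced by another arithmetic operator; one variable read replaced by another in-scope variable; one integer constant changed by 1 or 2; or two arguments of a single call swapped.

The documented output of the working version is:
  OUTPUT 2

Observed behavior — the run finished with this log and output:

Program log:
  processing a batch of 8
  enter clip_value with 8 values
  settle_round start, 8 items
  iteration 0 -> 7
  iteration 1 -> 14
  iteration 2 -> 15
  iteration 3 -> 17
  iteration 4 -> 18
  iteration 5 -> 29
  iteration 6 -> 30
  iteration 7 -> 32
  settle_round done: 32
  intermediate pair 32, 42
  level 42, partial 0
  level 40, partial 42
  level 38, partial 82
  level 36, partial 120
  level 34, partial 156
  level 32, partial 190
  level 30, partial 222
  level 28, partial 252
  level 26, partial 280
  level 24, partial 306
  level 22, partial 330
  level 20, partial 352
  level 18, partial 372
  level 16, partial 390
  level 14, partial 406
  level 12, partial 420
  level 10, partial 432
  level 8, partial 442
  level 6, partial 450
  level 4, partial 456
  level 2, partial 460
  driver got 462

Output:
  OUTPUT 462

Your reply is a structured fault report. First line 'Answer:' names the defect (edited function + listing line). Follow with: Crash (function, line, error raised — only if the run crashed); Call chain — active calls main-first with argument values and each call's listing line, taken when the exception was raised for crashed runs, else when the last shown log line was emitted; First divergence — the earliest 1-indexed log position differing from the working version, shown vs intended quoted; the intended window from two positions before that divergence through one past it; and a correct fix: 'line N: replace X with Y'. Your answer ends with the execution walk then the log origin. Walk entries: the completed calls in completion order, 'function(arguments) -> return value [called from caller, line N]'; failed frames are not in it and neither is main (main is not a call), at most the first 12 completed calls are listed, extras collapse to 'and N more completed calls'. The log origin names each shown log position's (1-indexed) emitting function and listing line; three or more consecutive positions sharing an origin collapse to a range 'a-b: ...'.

Answer: the defect is in clip_value at line 19.
Core observation: The earliest visible damage is log position 13 — 'intermediate pair 32, 42' rather than the intended 'intermediate pair 32, 2'.
Call chain: main.
First divergence: at position 13 the run shows 'intermediate pair 32, 42' where the working version logs 'intermediate pair 32, 2'.
Intended log window:
  11: iteration 7 -> 32
  12: settle_round done: 32
  13: intermediate pair 32, 2
  14: level 2, partial 0
Execution walk:
  settle_round([7, 7, 1, 2, 1, 11, 1, 2]) -> 32  [called from clip_value, line 18]
  scan_readings(0, 462) -> 462  [called from scan_readings, line 5]
  scan_readings(2, 460) -> 462  [called from scan_readings, line 5]
  scan_readings(4, 456) -> 462  [called from scan_readings, line 5]
  scan_readings(6, 450) -> 462  [called from scan_readings, line 5]
  scan_readings(8, 442) -> 462  [called from scan_readings, line 5]
  scan_readings(10, 432) -> 462  [called from scan_readings, line 5]
  scan_readings(12, 420) -> 462  [called from scan_readings, line 5]
  scan_readings(14, 406) -> 462  [called from scan_readings, line 5]
  scan_readings(16, 390) -> 462  [called from scan_readings, line 5]
  scan_readings(18, 372) -> 462  [called from scan_readings, line 5]
  scan_readings(20, 352) -> 462  [called from scan_readings, line 5]
  ... and 12 more completed calls
Log origin:
  1 — main, line 26
  2 — clip_value, line 17
  3 — settle_round, line 8
  4-11 — settle_round, line 12
  12 — settle_round, line 13
  13 — clip_value, line 20
  14-34 — scan_readings, line 4
  35 — main, line 28
A correct fix: line 19: replace `+` with `%`.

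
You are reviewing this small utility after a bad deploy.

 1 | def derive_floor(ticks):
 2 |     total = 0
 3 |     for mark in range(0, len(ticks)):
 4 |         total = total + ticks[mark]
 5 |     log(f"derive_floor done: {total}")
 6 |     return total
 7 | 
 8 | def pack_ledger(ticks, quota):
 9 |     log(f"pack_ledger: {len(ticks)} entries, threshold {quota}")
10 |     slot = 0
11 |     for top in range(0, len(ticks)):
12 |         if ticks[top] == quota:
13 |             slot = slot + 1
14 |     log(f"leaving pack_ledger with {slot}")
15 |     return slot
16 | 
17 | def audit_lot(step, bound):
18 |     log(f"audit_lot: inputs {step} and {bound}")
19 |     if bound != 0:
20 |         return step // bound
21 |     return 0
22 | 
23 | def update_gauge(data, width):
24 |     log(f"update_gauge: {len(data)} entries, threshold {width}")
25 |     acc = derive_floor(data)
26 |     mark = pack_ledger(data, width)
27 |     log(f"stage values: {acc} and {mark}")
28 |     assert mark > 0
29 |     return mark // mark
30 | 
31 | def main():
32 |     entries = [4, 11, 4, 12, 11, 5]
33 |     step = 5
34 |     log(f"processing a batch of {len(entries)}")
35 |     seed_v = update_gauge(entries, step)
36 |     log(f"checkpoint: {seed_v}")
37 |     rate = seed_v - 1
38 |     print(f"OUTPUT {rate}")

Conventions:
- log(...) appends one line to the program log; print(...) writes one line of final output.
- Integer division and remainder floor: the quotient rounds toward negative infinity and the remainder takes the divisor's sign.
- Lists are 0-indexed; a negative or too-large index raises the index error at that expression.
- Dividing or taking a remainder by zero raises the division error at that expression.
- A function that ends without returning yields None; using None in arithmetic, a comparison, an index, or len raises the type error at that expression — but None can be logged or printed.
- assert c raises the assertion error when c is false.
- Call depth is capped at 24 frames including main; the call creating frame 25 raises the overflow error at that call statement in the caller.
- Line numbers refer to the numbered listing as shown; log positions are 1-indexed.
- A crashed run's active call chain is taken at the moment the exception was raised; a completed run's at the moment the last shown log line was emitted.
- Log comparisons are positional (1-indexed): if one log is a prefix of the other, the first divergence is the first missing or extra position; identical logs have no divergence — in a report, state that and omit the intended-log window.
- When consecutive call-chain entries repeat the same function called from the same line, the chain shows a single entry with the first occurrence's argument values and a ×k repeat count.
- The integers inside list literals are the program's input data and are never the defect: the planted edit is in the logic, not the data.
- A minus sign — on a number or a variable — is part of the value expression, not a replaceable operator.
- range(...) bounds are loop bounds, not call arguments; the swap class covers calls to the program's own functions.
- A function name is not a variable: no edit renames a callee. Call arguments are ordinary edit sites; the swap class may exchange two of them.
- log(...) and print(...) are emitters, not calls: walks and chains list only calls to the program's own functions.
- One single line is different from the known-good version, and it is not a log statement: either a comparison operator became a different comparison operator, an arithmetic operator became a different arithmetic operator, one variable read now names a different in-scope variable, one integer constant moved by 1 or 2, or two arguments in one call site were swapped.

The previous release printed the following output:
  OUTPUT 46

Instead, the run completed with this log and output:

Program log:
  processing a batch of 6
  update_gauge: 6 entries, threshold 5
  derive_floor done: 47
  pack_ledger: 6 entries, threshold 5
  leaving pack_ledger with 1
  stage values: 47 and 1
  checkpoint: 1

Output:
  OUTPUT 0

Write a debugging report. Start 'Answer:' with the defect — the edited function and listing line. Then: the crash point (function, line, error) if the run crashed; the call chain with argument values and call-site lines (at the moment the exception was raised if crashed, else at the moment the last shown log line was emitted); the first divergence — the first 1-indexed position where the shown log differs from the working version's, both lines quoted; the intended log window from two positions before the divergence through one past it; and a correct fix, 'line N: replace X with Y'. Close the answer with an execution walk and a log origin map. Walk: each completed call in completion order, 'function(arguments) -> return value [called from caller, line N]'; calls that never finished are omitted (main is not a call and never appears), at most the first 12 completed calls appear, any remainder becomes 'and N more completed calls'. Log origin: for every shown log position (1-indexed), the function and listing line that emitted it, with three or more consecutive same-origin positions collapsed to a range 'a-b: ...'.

Answer: the defect is in update_gauge at line 29.
Key observation: Everything matches until log position 7, which reads 'checkpoint: 1' in place of 'checkpoint: 47'.
Call chain: main.
First divergence: at position 7 the run shows 'checkpoint: 1' where the working version logs 'checkpoint: 47'.
Intended log window:
  5: leaving pack_ledger with 1
  6: stage values: 47 and 1
  7: checkpoint: 47
Execution walk:
  derive_floor([4, 11, 4, 12, 11, 5]) -> 47  [called from update_gauge, line 25]
  pack_ledger([4, 11, 4, 12, 11, 5], 5) -> 1  [called from update_gauge, line 26]
  update_gauge([4, 11, 4, 12, 11, 5], 5) -> 1  [called from main, line 35]
Log origin:
  1: emitted by main (line 34)
  2: emitted by update_gauge (line 24)
  3: emitted by derive_floor (line 5)
  4: emitted by pack_ledger (line 9)
  5: emitted by pack_ledger (line 14)
  6: emitted by update_gauge (line 27)
  7: emitted by main (line 36)
A correct fix: line 29: replace `mark // mark` with `acc // mark`.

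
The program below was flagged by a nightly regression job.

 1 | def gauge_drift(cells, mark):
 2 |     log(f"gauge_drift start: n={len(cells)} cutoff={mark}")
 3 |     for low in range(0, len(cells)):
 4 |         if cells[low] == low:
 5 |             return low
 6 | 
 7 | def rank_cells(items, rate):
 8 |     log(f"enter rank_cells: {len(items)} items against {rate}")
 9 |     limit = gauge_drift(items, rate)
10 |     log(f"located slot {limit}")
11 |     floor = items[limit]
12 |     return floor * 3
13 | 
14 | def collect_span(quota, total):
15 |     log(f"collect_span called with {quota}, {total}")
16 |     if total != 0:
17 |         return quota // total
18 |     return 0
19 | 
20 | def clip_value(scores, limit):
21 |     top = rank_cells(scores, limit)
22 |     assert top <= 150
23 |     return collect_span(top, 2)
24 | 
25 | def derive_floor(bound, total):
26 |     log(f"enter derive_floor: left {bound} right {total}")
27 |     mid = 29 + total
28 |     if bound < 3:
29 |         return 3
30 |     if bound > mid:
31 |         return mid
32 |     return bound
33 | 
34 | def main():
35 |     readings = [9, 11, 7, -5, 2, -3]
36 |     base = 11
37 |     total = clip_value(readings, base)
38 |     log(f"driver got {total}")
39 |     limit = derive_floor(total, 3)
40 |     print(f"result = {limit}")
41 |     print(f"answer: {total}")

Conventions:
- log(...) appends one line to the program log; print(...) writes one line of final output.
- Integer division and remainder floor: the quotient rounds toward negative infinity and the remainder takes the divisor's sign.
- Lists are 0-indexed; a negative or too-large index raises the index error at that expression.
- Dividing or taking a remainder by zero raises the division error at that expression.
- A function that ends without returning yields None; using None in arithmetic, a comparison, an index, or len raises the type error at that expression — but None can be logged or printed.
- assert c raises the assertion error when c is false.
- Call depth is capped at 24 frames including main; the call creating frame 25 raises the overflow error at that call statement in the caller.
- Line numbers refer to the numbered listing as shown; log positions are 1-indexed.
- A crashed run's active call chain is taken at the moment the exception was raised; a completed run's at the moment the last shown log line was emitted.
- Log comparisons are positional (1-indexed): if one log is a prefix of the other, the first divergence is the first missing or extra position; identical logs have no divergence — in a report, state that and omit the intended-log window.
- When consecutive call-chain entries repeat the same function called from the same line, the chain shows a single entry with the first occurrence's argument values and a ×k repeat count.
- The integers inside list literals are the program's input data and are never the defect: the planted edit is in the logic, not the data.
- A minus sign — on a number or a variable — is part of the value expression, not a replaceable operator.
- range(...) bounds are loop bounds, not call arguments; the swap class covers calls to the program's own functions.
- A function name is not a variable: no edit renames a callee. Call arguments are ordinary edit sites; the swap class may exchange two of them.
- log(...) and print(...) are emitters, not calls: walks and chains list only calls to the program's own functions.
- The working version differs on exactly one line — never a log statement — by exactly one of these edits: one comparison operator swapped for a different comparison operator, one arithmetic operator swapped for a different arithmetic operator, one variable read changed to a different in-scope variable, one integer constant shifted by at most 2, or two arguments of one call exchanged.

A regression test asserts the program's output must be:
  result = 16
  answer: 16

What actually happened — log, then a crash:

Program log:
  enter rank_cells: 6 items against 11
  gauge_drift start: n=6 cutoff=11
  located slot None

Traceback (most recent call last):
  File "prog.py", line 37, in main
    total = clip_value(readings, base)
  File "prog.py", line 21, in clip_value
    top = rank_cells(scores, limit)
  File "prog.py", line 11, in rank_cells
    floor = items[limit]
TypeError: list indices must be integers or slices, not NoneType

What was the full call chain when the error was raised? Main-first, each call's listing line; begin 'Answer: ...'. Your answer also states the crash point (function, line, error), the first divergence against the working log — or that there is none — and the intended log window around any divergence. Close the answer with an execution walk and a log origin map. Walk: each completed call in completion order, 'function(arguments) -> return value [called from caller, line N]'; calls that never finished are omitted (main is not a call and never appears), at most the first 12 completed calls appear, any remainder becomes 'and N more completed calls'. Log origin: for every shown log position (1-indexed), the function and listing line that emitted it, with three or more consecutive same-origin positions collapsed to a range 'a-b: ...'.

Answer: main -> clip_value (called at line 37) -> rank_cells (called at line 21).
The tell: At log position 3 the runs split — shown 'located slot None', but the working version logs 'located slot 1'.
Crash: rank_cells, line 11, TypeError.
First divergence: position 3 — the shown line 'located slot None' should read 'located slot 1'.
Intended log window:
  1: enter rank_cells: 6 items against 11
  2: gauge_drift start: n=6 cutoff=11
  3: located slot 1
  4: collect_span called with 33, 2
Execution walk:
  gauge_drift([9, 11, 7, -5, 2, -3], 11) -> None  [called from rank_cells, line 9]
Log line origins:
  1 — rank_cells, line 8
  2 — gauge_drift, line 2
  3 — rank_cells, line 10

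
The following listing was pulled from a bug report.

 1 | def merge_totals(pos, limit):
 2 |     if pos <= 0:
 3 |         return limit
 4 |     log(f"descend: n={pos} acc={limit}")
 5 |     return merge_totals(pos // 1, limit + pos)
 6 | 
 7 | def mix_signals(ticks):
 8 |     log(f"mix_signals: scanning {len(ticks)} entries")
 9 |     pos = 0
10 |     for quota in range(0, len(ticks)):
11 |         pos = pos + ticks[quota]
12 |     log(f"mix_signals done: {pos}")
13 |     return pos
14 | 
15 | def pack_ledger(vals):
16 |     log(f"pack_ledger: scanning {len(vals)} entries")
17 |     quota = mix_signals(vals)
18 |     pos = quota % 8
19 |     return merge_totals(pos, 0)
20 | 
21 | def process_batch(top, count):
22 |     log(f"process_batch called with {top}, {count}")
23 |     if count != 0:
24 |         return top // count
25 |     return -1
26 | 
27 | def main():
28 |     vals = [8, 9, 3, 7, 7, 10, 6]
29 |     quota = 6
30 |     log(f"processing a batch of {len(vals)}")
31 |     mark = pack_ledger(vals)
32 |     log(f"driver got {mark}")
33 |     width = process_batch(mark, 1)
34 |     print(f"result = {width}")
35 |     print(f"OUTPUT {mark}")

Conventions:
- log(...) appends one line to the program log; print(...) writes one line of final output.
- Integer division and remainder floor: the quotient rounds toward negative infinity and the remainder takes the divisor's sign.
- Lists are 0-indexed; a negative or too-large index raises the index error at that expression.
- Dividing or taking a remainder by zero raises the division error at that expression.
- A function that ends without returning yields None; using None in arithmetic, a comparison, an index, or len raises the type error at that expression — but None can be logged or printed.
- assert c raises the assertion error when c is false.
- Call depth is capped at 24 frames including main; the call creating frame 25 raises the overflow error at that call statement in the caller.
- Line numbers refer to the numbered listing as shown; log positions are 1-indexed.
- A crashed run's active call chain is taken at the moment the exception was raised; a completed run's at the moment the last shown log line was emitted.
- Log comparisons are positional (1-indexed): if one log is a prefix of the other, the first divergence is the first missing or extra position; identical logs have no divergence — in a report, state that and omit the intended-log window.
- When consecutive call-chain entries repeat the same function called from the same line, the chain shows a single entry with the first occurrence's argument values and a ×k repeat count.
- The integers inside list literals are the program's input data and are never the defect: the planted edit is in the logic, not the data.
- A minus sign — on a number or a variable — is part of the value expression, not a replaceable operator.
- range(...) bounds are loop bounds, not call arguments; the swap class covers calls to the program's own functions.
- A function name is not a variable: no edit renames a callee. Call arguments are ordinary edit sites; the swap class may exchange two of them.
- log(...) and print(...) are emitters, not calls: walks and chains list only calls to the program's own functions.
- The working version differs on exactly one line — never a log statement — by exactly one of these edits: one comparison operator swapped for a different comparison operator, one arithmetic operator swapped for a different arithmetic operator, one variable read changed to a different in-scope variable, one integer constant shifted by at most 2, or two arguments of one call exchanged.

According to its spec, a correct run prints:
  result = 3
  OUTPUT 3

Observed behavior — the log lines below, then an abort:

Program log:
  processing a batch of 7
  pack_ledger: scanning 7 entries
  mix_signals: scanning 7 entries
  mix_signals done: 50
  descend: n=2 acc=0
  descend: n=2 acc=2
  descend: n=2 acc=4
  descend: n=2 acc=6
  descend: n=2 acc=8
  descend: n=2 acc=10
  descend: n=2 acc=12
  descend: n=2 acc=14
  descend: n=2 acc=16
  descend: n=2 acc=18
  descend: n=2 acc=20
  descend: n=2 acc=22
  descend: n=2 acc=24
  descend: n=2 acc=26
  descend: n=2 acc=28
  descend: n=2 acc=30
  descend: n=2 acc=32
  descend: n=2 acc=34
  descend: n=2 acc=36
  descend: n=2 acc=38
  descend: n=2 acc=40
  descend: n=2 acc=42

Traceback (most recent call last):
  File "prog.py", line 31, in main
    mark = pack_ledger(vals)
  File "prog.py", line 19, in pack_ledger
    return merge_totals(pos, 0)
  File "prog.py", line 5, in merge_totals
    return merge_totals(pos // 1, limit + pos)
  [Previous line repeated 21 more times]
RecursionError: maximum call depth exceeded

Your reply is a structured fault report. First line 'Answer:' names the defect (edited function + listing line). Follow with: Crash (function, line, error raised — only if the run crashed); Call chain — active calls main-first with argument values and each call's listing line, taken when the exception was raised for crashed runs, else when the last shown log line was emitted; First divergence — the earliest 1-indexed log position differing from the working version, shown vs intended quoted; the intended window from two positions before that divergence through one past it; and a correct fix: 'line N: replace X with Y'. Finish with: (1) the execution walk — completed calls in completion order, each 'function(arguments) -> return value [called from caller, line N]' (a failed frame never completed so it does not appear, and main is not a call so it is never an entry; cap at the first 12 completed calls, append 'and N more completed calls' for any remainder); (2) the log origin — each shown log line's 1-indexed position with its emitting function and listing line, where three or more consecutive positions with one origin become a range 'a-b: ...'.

Answer: the defect is in merge_totals at line 5.
Key fact: The log first diverges at position 6: the faulty run prints 'descend: n=2 acc=2' where the working version prints 'descend: n=1 acc=2'.
Crash: merge_totals, line 5, RecursionError.
Call chain: main -> pack_ledger([8, 9, 3, 7, 7, 10, 6]) (called at line 31) -> merge_totals(2, 0) (called at line 19) -> merge_totals(2, 2) (called at line 5) ×21.
First divergence: position 6 — shown 'descend: n=2 acc=2', intended 'descend: n=1 acc=2'.
Intended log window:
  4: mix_signals done: 50
  5: descend: n=2 acc=0
  6: descend: n=1 acc=2
  7: driver got 3
Execution walk:
  mix_signals([8, 9, 3, 7, 7, 10, 6]) -> 50  [called from pack_ledger, line 17]
Log origins:
  1: logged in main at line 30
  2: logged in pack_ledger at line 16
  3: logged in mix_signals at line 8
  4: logged in mix_signals at line 12
  5-26: logged in merge_totals at line 4
A correct fix: line 5: replace `//` with `-`.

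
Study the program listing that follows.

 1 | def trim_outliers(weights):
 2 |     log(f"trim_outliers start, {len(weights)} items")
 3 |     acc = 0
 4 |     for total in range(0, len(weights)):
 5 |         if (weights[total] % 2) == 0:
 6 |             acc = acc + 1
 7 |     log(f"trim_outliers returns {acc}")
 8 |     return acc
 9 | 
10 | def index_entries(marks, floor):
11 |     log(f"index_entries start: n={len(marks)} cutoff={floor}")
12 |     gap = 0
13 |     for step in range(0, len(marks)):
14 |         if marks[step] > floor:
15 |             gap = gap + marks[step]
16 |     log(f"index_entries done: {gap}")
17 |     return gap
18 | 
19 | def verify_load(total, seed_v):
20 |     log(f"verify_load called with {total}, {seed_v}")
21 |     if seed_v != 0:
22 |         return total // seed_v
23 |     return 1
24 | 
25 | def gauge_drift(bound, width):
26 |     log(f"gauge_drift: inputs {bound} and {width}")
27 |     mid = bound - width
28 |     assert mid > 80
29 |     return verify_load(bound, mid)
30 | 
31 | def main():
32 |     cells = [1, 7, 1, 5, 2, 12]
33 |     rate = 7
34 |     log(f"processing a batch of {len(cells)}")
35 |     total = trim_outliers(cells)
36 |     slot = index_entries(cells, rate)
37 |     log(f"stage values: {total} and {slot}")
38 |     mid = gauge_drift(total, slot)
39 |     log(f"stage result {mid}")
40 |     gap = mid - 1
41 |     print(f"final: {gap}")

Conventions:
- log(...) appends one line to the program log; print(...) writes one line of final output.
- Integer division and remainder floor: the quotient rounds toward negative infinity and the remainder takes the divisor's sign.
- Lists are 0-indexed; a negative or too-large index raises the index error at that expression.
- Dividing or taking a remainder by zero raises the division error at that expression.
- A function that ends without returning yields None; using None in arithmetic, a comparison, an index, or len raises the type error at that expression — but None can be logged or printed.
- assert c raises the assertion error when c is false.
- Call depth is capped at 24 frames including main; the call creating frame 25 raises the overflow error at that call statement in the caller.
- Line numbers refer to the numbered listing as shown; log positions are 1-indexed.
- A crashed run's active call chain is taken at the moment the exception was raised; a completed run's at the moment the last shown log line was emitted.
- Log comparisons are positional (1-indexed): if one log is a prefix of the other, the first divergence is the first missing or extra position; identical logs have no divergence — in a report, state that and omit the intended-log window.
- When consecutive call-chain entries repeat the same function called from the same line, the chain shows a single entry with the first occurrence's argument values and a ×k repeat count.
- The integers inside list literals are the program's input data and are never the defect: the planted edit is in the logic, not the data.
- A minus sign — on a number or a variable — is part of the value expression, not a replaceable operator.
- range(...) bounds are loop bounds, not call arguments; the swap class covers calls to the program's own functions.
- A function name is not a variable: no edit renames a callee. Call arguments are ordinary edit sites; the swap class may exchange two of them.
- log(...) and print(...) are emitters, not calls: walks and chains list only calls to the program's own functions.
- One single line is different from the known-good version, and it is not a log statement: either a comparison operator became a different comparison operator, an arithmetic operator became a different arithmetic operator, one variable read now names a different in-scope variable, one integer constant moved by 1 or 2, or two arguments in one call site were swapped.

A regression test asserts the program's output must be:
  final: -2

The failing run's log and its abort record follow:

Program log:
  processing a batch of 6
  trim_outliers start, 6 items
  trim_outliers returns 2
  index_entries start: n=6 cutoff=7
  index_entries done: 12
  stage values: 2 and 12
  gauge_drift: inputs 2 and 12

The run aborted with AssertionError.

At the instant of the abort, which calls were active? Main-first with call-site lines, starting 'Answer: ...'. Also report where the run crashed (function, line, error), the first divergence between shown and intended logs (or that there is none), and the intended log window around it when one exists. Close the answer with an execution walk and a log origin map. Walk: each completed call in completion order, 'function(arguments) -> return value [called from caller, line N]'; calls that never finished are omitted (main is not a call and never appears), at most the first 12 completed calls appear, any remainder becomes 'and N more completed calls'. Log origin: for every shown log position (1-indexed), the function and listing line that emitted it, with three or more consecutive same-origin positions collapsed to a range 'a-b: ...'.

Answer: main -> gauge_drift (called at line 38).
The tell: The log ends early — 7 lines, where the working version next logs 'verify_load called with 2, -10'.
Crash: gauge_drift, line 28, AssertionError.
First divergence: position 8; the shown log stops at 7 lines while the working version next logs 'verify_load called with 2, -10'.
Intended log window:
  6: stage values: 2 and 12
  7: gauge_drift: inputs 2 and 12
  8: verify_load called with 2, -10
  9: stage result -1
Execution walk:
  trim_outliers([1, 7, 1, 5, 2, 12]) -> 2  [called from main, line 35]
  index_entries([1, 7, 1, 5, 2, 12], 7) -> 12  [called from main, line 36]
Log line origins:
  1: from main, line 34
  2: from trim_outliers, line 2
  3: from trim_outliers, line 7
  4: from index_entries, line 11
  5: from index_entries, line 16
  6: from main, line 37
  7: from gauge_drift, line 26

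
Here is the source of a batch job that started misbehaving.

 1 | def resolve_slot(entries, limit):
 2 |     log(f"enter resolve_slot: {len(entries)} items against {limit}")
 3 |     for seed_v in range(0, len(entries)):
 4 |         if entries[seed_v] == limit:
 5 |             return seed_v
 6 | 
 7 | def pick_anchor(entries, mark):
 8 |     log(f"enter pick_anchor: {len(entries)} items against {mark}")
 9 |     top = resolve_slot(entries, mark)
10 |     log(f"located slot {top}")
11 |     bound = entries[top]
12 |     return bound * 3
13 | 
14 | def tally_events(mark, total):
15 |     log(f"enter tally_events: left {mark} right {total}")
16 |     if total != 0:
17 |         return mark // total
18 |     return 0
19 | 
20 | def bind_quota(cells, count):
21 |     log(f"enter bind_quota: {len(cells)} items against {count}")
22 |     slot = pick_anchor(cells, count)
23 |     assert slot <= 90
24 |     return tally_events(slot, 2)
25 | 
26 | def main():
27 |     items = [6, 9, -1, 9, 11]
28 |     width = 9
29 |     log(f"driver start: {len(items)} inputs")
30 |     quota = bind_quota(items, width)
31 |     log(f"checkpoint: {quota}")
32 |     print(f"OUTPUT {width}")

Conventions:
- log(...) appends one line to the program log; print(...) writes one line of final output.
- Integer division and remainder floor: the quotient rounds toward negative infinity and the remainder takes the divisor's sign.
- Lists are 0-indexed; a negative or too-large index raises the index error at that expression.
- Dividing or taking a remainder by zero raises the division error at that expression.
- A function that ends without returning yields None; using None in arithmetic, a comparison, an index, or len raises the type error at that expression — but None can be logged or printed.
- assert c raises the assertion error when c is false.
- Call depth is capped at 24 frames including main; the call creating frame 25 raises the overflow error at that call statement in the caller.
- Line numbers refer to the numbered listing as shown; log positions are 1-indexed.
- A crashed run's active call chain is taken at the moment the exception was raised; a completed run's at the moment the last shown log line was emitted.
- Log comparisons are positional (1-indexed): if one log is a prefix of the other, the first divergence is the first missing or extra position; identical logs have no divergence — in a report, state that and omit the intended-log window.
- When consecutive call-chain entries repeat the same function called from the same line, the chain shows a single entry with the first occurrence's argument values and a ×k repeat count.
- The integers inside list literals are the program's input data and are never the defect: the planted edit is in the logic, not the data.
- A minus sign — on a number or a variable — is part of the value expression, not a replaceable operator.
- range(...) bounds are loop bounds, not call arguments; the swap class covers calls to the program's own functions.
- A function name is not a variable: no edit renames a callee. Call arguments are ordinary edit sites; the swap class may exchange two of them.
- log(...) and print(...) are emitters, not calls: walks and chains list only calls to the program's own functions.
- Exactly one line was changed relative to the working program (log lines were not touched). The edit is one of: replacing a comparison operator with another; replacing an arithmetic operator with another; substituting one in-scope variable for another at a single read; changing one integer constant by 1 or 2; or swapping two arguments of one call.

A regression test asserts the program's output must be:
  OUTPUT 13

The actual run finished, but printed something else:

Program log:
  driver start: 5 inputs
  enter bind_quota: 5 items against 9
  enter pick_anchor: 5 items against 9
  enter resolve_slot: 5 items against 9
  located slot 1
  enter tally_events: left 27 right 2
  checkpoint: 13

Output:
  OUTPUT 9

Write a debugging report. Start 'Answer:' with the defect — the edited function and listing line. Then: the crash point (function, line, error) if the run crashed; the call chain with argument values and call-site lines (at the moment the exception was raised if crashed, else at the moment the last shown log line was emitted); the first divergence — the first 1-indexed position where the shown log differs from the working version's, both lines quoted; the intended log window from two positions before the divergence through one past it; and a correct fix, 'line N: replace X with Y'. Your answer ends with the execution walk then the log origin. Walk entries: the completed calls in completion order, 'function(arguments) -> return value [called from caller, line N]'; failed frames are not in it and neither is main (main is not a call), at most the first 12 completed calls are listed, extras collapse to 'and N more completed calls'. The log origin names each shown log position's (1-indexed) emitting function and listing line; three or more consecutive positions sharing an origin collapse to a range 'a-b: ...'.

Answer: the defect is in main at line 32.
Key fact: No log line changed; the fault shows up purely in the output.
Call chain: main.
First divergence: none (the log streams are identical).
Execution walk:
  resolve_slot([6, 9, -1, 9, 11], 9) -> 1  [called from pick_anchor, line 9]
  pick_anchor([6, 9, -1, 9, 11], 9) -> 27  [called from bind_quota, line 22]
  tally_events(27, 2) -> 13  [called from bind_quota, line 24]
  bind_quota([6, 9, -1, 9, 11], 9) -> 13  [called from main, line 30]
Origin of each log line:
  1: logged in main at line 29
  2: logged in bind_quota at line 21
  3: logged in pick_anchor at line 8
  4: logged in resolve_slot at line 2
  5: logged in pick_anchor at line 10
  6: logged in tally_events at line 15
  7: logged in main at line 31
A correct fix: line 32: replace `width` with `quota`.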